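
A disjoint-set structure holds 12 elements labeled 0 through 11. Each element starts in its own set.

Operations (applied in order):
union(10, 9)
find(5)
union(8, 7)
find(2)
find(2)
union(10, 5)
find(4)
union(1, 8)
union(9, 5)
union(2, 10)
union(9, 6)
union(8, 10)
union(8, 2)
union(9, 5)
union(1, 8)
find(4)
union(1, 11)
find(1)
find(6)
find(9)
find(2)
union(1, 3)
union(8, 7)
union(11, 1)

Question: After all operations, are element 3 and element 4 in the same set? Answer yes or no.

Step 1: union(10, 9) -> merged; set of 10 now {9, 10}
Step 2: find(5) -> no change; set of 5 is {5}
Step 3: union(8, 7) -> merged; set of 8 now {7, 8}
Step 4: find(2) -> no change; set of 2 is {2}
Step 5: find(2) -> no change; set of 2 is {2}
Step 6: union(10, 5) -> merged; set of 10 now {5, 9, 10}
Step 7: find(4) -> no change; set of 4 is {4}
Step 8: union(1, 8) -> merged; set of 1 now {1, 7, 8}
Step 9: union(9, 5) -> already same set; set of 9 now {5, 9, 10}
Step 10: union(2, 10) -> merged; set of 2 now {2, 5, 9, 10}
Step 11: union(9, 6) -> merged; set of 9 now {2, 5, 6, 9, 10}
Step 12: union(8, 10) -> merged; set of 8 now {1, 2, 5, 6, 7, 8, 9, 10}
Step 13: union(8, 2) -> already same set; set of 8 now {1, 2, 5, 6, 7, 8, 9, 10}
Step 14: union(9, 5) -> already same set; set of 9 now {1, 2, 5, 6, 7, 8, 9, 10}
Step 15: union(1, 8) -> already same set; set of 1 now {1, 2, 5, 6, 7, 8, 9, 10}
Step 16: find(4) -> no change; set of 4 is {4}
Step 17: union(1, 11) -> merged; set of 1 now {1, 2, 5, 6, 7, 8, 9, 10, 11}
Step 18: find(1) -> no change; set of 1 is {1, 2, 5, 6, 7, 8, 9, 10, 11}
Step 19: find(6) -> no change; set of 6 is {1, 2, 5, 6, 7, 8, 9, 10, 11}
Step 20: find(9) -> no change; set of 9 is {1, 2, 5, 6, 7, 8, 9, 10, 11}
Step 21: find(2) -> no change; set of 2 is {1, 2, 5, 6, 7, 8, 9, 10, 11}
Step 22: union(1, 3) -> merged; set of 1 now {1, 2, 3, 5, 6, 7, 8, 9, 10, 11}
Step 23: union(8, 7) -> already same set; set of 8 now {1, 2, 3, 5, 6, 7, 8, 9, 10, 11}
Step 24: union(11, 1) -> already same set; set of 11 now {1, 2, 3, 5, 6, 7, 8, 9, 10, 11}
Set of 3: {1, 2, 3, 5, 6, 7, 8, 9, 10, 11}; 4 is not a member.

Answer: no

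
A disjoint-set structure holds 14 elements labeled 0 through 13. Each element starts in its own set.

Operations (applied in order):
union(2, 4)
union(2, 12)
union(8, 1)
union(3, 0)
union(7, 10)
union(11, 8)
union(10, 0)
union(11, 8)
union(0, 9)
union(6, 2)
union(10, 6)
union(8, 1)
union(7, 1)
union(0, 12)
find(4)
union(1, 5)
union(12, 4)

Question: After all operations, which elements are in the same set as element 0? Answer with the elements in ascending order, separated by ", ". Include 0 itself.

Answer: 0, 1, 2, 3, 4, 5, 6, 7, 8, 9, 10, 11, 12

Derivation:
Step 1: union(2, 4) -> merged; set of 2 now {2, 4}
Step 2: union(2, 12) -> merged; set of 2 now {2, 4, 12}
Step 3: union(8, 1) -> merged; set of 8 now {1, 8}
Step 4: union(3, 0) -> merged; set of 3 now {0, 3}
Step 5: union(7, 10) -> merged; set of 7 now {7, 10}
Step 6: union(11, 8) -> merged; set of 11 now {1, 8, 11}
Step 7: union(10, 0) -> merged; set of 10 now {0, 3, 7, 10}
Step 8: union(11, 8) -> already same set; set of 11 now {1, 8, 11}
Step 9: union(0, 9) -> merged; set of 0 now {0, 3, 7, 9, 10}
Step 10: union(6, 2) -> merged; set of 6 now {2, 4, 6, 12}
Step 11: union(10, 6) -> merged; set of 10 now {0, 2, 3, 4, 6, 7, 9, 10, 12}
Step 12: union(8, 1) -> already same set; set of 8 now {1, 8, 11}
Step 13: union(7, 1) -> merged; set of 7 now {0, 1, 2, 3, 4, 6, 7, 8, 9, 10, 11, 12}
Step 14: union(0, 12) -> already same set; set of 0 now {0, 1, 2, 3, 4, 6, 7, 8, 9, 10, 11, 12}
Step 15: find(4) -> no change; set of 4 is {0, 1, 2, 3, 4, 6, 7, 8, 9, 10, 11, 12}
Step 16: union(1, 5) -> merged; set of 1 now {0, 1, 2, 3, 4, 5, 6, 7, 8, 9, 10, 11, 12}
Step 17: union(12, 4) -> already same set; set of 12 now {0, 1, 2, 3, 4, 5, 6, 7, 8, 9, 10, 11, 12}
Component of 0: {0, 1, 2, 3, 4, 5, 6, 7, 8, 9, 10, 11, 12}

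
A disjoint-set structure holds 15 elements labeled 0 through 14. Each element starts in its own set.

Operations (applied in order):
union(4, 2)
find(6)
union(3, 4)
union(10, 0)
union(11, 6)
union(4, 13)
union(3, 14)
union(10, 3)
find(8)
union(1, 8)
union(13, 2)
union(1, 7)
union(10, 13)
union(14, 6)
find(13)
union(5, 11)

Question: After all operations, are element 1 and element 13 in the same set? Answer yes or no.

Step 1: union(4, 2) -> merged; set of 4 now {2, 4}
Step 2: find(6) -> no change; set of 6 is {6}
Step 3: union(3, 4) -> merged; set of 3 now {2, 3, 4}
Step 4: union(10, 0) -> merged; set of 10 now {0, 10}
Step 5: union(11, 6) -> merged; set of 11 now {6, 11}
Step 6: union(4, 13) -> merged; set of 4 now {2, 3, 4, 13}
Step 7: union(3, 14) -> merged; set of 3 now {2, 3, 4, 13, 14}
Step 8: union(10, 3) -> merged; set of 10 now {0, 2, 3, 4, 10, 13, 14}
Step 9: find(8) -> no change; set of 8 is {8}
Step 10: union(1, 8) -> merged; set of 1 now {1, 8}
Step 11: union(13, 2) -> already same set; set of 13 now {0, 2, 3, 4, 10, 13, 14}
Step 12: union(1, 7) -> merged; set of 1 now {1, 7, 8}
Step 13: union(10, 13) -> already same set; set of 10 now {0, 2, 3, 4, 10, 13, 14}
Step 14: union(14, 6) -> merged; set of 14 now {0, 2, 3, 4, 6, 10, 11, 13, 14}
Step 15: find(13) -> no change; set of 13 is {0, 2, 3, 4, 6, 10, 11, 13, 14}
Step 16: union(5, 11) -> merged; set of 5 now {0, 2, 3, 4, 5, 6, 10, 11, 13, 14}
Set of 1: {1, 7, 8}; 13 is not a member.

Answer: no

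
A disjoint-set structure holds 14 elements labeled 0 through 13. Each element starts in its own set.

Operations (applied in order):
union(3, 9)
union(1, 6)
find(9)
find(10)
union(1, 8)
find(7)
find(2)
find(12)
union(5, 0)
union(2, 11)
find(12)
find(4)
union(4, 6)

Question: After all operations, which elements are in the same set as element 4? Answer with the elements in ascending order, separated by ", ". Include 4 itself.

Step 1: union(3, 9) -> merged; set of 3 now {3, 9}
Step 2: union(1, 6) -> merged; set of 1 now {1, 6}
Step 3: find(9) -> no change; set of 9 is {3, 9}
Step 4: find(10) -> no change; set of 10 is {10}
Step 5: union(1, 8) -> merged; set of 1 now {1, 6, 8}
Step 6: find(7) -> no change; set of 7 is {7}
Step 7: find(2) -> no change; set of 2 is {2}
Step 8: find(12) -> no change; set of 12 is {12}
Step 9: union(5, 0) -> merged; set of 5 now {0, 5}
Step 10: union(2, 11) -> merged; set of 2 now {2, 11}
Step 11: find(12) -> no change; set of 12 is {12}
Step 12: find(4) -> no change; set of 4 is {4}
Step 13: union(4, 6) -> merged; set of 4 now {1, 4, 6, 8}
Component of 4: {1, 4, 6, 8}

Answer: 1, 4, 6, 8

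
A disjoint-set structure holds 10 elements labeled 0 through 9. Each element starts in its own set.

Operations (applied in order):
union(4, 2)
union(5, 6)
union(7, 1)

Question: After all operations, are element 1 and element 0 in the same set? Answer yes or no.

Step 1: union(4, 2) -> merged; set of 4 now {2, 4}
Step 2: union(5, 6) -> merged; set of 5 now {5, 6}
Step 3: union(7, 1) -> merged; set of 7 now {1, 7}
Set of 1: {1, 7}; 0 is not a member.

Answer: no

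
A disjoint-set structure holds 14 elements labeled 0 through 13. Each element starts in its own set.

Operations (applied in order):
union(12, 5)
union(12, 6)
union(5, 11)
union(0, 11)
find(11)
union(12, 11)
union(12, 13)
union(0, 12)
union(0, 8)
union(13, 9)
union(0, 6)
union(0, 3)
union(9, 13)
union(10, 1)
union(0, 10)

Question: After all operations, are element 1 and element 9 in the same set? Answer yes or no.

Answer: yes

Derivation:
Step 1: union(12, 5) -> merged; set of 12 now {5, 12}
Step 2: union(12, 6) -> merged; set of 12 now {5, 6, 12}
Step 3: union(5, 11) -> merged; set of 5 now {5, 6, 11, 12}
Step 4: union(0, 11) -> merged; set of 0 now {0, 5, 6, 11, 12}
Step 5: find(11) -> no change; set of 11 is {0, 5, 6, 11, 12}
Step 6: union(12, 11) -> already same set; set of 12 now {0, 5, 6, 11, 12}
Step 7: union(12, 13) -> merged; set of 12 now {0, 5, 6, 11, 12, 13}
Step 8: union(0, 12) -> already same set; set of 0 now {0, 5, 6, 11, 12, 13}
Step 9: union(0, 8) -> merged; set of 0 now {0, 5, 6, 8, 11, 12, 13}
Step 10: union(13, 9) -> merged; set of 13 now {0, 5, 6, 8, 9, 11, 12, 13}
Step 11: union(0, 6) -> already same set; set of 0 now {0, 5, 6, 8, 9, 11, 12, 13}
Step 12: union(0, 3) -> merged; set of 0 now {0, 3, 5, 6, 8, 9, 11, 12, 13}
Step 13: union(9, 13) -> already same set; set of 9 now {0, 3, 5, 6, 8, 9, 11, 12, 13}
Step 14: union(10, 1) -> merged; set of 10 now {1, 10}
Step 15: union(0, 10) -> merged; set of 0 now {0, 1, 3, 5, 6, 8, 9, 10, 11, 12, 13}
Set of 1: {0, 1, 3, 5, 6, 8, 9, 10, 11, 12, 13}; 9 is a member.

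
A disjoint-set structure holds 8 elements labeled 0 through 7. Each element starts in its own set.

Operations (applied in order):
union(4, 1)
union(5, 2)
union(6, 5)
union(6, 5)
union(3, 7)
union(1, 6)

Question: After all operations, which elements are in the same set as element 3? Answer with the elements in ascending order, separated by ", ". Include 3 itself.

Answer: 3, 7

Derivation:
Step 1: union(4, 1) -> merged; set of 4 now {1, 4}
Step 2: union(5, 2) -> merged; set of 5 now {2, 5}
Step 3: union(6, 5) -> merged; set of 6 now {2, 5, 6}
Step 4: union(6, 5) -> already same set; set of 6 now {2, 5, 6}
Step 5: union(3, 7) -> merged; set of 3 now {3, 7}
Step 6: union(1, 6) -> merged; set of 1 now {1, 2, 4, 5, 6}
Component of 3: {3, 7}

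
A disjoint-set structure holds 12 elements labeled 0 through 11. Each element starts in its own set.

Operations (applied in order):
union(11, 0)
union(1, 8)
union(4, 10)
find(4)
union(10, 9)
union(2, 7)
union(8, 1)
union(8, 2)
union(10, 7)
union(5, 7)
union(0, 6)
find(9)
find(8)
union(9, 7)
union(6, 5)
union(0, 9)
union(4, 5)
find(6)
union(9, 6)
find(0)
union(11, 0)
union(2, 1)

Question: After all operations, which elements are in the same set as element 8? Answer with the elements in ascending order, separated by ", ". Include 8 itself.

Answer: 0, 1, 2, 4, 5, 6, 7, 8, 9, 10, 11

Derivation:
Step 1: union(11, 0) -> merged; set of 11 now {0, 11}
Step 2: union(1, 8) -> merged; set of 1 now {1, 8}
Step 3: union(4, 10) -> merged; set of 4 now {4, 10}
Step 4: find(4) -> no change; set of 4 is {4, 10}
Step 5: union(10, 9) -> merged; set of 10 now {4, 9, 10}
Step 6: union(2, 7) -> merged; set of 2 now {2, 7}
Step 7: union(8, 1) -> already same set; set of 8 now {1, 8}
Step 8: union(8, 2) -> merged; set of 8 now {1, 2, 7, 8}
Step 9: union(10, 7) -> merged; set of 10 now {1, 2, 4, 7, 8, 9, 10}
Step 10: union(5, 7) -> merged; set of 5 now {1, 2, 4, 5, 7, 8, 9, 10}
Step 11: union(0, 6) -> merged; set of 0 now {0, 6, 11}
Step 12: find(9) -> no change; set of 9 is {1, 2, 4, 5, 7, 8, 9, 10}
Step 13: find(8) -> no change; set of 8 is {1, 2, 4, 5, 7, 8, 9, 10}
Step 14: union(9, 7) -> already same set; set of 9 now {1, 2, 4, 5, 7, 8, 9, 10}
Step 15: union(6, 5) -> merged; set of 6 now {0, 1, 2, 4, 5, 6, 7, 8, 9, 10, 11}
Step 16: union(0, 9) -> already same set; set of 0 now {0, 1, 2, 4, 5, 6, 7, 8, 9, 10, 11}
Step 17: union(4, 5) -> already same set; set of 4 now {0, 1, 2, 4, 5, 6, 7, 8, 9, 10, 11}
Step 18: find(6) -> no change; set of 6 is {0, 1, 2, 4, 5, 6, 7, 8, 9, 10, 11}
Step 19: union(9, 6) -> already same set; set of 9 now {0, 1, 2, 4, 5, 6, 7, 8, 9, 10, 11}
Step 20: find(0) -> no change; set of 0 is {0, 1, 2, 4, 5, 6, 7, 8, 9, 10, 11}
Step 21: union(11, 0) -> already same set; set of 11 now {0, 1, 2, 4, 5, 6, 7, 8, 9, 10, 11}
Step 22: union(2, 1) -> already same set; set of 2 now {0, 1, 2, 4, 5, 6, 7, 8, 9, 10, 11}
Component of 8: {0, 1, 2, 4, 5, 6, 7, 8, 9, 10, 11}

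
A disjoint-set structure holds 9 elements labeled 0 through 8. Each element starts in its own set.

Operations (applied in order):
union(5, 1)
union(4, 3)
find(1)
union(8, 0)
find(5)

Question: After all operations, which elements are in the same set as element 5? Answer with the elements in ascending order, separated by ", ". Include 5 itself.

Step 1: union(5, 1) -> merged; set of 5 now {1, 5}
Step 2: union(4, 3) -> merged; set of 4 now {3, 4}
Step 3: find(1) -> no change; set of 1 is {1, 5}
Step 4: union(8, 0) -> merged; set of 8 now {0, 8}
Step 5: find(5) -> no change; set of 5 is {1, 5}
Component of 5: {1, 5}

Answer: 1, 5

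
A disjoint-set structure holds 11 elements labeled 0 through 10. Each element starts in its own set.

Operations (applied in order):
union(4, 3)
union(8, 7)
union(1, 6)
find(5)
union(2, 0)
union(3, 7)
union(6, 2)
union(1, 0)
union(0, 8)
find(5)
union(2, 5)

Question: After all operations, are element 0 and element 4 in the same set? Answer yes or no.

Answer: yes

Derivation:
Step 1: union(4, 3) -> merged; set of 4 now {3, 4}
Step 2: union(8, 7) -> merged; set of 8 now {7, 8}
Step 3: union(1, 6) -> merged; set of 1 now {1, 6}
Step 4: find(5) -> no change; set of 5 is {5}
Step 5: union(2, 0) -> merged; set of 2 now {0, 2}
Step 6: union(3, 7) -> merged; set of 3 now {3, 4, 7, 8}
Step 7: union(6, 2) -> merged; set of 6 now {0, 1, 2, 6}
Step 8: union(1, 0) -> already same set; set of 1 now {0, 1, 2, 6}
Step 9: union(0, 8) -> merged; set of 0 now {0, 1, 2, 3, 4, 6, 7, 8}
Step 10: find(5) -> no change; set of 5 is {5}
Step 11: union(2, 5) -> merged; set of 2 now {0, 1, 2, 3, 4, 5, 6, 7, 8}
Set of 0: {0, 1, 2, 3, 4, 5, 6, 7, 8}; 4 is a member.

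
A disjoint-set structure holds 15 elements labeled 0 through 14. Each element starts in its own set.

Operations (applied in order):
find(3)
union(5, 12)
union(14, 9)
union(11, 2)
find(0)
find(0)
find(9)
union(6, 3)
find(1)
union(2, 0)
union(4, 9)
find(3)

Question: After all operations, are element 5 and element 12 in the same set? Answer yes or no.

Answer: yes

Derivation:
Step 1: find(3) -> no change; set of 3 is {3}
Step 2: union(5, 12) -> merged; set of 5 now {5, 12}
Step 3: union(14, 9) -> merged; set of 14 now {9, 14}
Step 4: union(11, 2) -> merged; set of 11 now {2, 11}
Step 5: find(0) -> no change; set of 0 is {0}
Step 6: find(0) -> no change; set of 0 is {0}
Step 7: find(9) -> no change; set of 9 is {9, 14}
Step 8: union(6, 3) -> merged; set of 6 now {3, 6}
Step 9: find(1) -> no change; set of 1 is {1}
Step 10: union(2, 0) -> merged; set of 2 now {0, 2, 11}
Step 11: union(4, 9) -> merged; set of 4 now {4, 9, 14}
Step 12: find(3) -> no change; set of 3 is {3, 6}
Set of 5: {5, 12}; 12 is a member.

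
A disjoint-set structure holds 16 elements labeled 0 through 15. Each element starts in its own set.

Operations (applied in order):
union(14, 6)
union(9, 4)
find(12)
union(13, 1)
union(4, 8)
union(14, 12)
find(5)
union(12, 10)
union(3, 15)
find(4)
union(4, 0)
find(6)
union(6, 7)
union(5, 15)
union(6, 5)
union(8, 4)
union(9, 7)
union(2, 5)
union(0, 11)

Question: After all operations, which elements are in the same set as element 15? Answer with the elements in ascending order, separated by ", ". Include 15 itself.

Answer: 0, 2, 3, 4, 5, 6, 7, 8, 9, 10, 11, 12, 14, 15

Derivation:
Step 1: union(14, 6) -> merged; set of 14 now {6, 14}
Step 2: union(9, 4) -> merged; set of 9 now {4, 9}
Step 3: find(12) -> no change; set of 12 is {12}
Step 4: union(13, 1) -> merged; set of 13 now {1, 13}
Step 5: union(4, 8) -> merged; set of 4 now {4, 8, 9}
Step 6: union(14, 12) -> merged; set of 14 now {6, 12, 14}
Step 7: find(5) -> no change; set of 5 is {5}
Step 8: union(12, 10) -> merged; set of 12 now {6, 10, 12, 14}
Step 9: union(3, 15) -> merged; set of 3 now {3, 15}
Step 10: find(4) -> no change; set of 4 is {4, 8, 9}
Step 11: union(4, 0) -> merged; set of 4 now {0, 4, 8, 9}
Step 12: find(6) -> no change; set of 6 is {6, 10, 12, 14}
Step 13: union(6, 7) -> merged; set of 6 now {6, 7, 10, 12, 14}
Step 14: union(5, 15) -> merged; set of 5 now {3, 5, 15}
Step 15: union(6, 5) -> merged; set of 6 now {3, 5, 6, 7, 10, 12, 14, 15}
Step 16: union(8, 4) -> already same set; set of 8 now {0, 4, 8, 9}
Step 17: union(9, 7) -> merged; set of 9 now {0, 3, 4, 5, 6, 7, 8, 9, 10, 12, 14, 15}
Step 18: union(2, 5) -> merged; set of 2 now {0, 2, 3, 4, 5, 6, 7, 8, 9, 10, 12, 14, 15}
Step 19: union(0, 11) -> merged; set of 0 now {0, 2, 3, 4, 5, 6, 7, 8, 9, 10, 11, 12, 14, 15}
Component of 15: {0, 2, 3, 4, 5, 6, 7, 8, 9, 10, 11, 12, 14, 15}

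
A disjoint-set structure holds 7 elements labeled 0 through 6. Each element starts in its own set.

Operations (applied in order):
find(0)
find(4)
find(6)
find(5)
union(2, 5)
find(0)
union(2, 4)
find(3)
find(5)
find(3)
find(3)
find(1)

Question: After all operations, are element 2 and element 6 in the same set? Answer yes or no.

Step 1: find(0) -> no change; set of 0 is {0}
Step 2: find(4) -> no change; set of 4 is {4}
Step 3: find(6) -> no change; set of 6 is {6}
Step 4: find(5) -> no change; set of 5 is {5}
Step 5: union(2, 5) -> merged; set of 2 now {2, 5}
Step 6: find(0) -> no change; set of 0 is {0}
Step 7: union(2, 4) -> merged; set of 2 now {2, 4, 5}
Step 8: find(3) -> no change; set of 3 is {3}
Step 9: find(5) -> no change; set of 5 is {2, 4, 5}
Step 10: find(3) -> no change; set of 3 is {3}
Step 11: find(3) -> no change; set of 3 is {3}
Step 12: find(1) -> no change; set of 1 is {1}
Set of 2: {2, 4, 5}; 6 is not a member.

Answer: no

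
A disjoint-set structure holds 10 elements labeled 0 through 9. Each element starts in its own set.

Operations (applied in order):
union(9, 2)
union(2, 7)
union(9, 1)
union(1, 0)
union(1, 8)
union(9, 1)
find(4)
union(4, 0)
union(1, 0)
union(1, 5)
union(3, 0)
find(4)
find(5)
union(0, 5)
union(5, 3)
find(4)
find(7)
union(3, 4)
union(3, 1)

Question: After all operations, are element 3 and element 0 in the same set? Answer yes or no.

Step 1: union(9, 2) -> merged; set of 9 now {2, 9}
Step 2: union(2, 7) -> merged; set of 2 now {2, 7, 9}
Step 3: union(9, 1) -> merged; set of 9 now {1, 2, 7, 9}
Step 4: union(1, 0) -> merged; set of 1 now {0, 1, 2, 7, 9}
Step 5: union(1, 8) -> merged; set of 1 now {0, 1, 2, 7, 8, 9}
Step 6: union(9, 1) -> already same set; set of 9 now {0, 1, 2, 7, 8, 9}
Step 7: find(4) -> no change; set of 4 is {4}
Step 8: union(4, 0) -> merged; set of 4 now {0, 1, 2, 4, 7, 8, 9}
Step 9: union(1, 0) -> already same set; set of 1 now {0, 1, 2, 4, 7, 8, 9}
Step 10: union(1, 5) -> merged; set of 1 now {0, 1, 2, 4, 5, 7, 8, 9}
Step 11: union(3, 0) -> merged; set of 3 now {0, 1, 2, 3, 4, 5, 7, 8, 9}
Step 12: find(4) -> no change; set of 4 is {0, 1, 2, 3, 4, 5, 7, 8, 9}
Step 13: find(5) -> no change; set of 5 is {0, 1, 2, 3, 4, 5, 7, 8, 9}
Step 14: union(0, 5) -> already same set; set of 0 now {0, 1, 2, 3, 4, 5, 7, 8, 9}
Step 15: union(5, 3) -> already same set; set of 5 now {0, 1, 2, 3, 4, 5, 7, 8, 9}
Step 16: find(4) -> no change; set of 4 is {0, 1, 2, 3, 4, 5, 7, 8, 9}
Step 17: find(7) -> no change; set of 7 is {0, 1, 2, 3, 4, 5, 7, 8, 9}
Step 18: union(3, 4) -> already same set; set of 3 now {0, 1, 2, 3, 4, 5, 7, 8, 9}
Step 19: union(3, 1) -> already same set; set of 3 now {0, 1, 2, 3, 4, 5, 7, 8, 9}
Set of 3: {0, 1, 2, 3, 4, 5, 7, 8, 9}; 0 is a member.

Answer: yes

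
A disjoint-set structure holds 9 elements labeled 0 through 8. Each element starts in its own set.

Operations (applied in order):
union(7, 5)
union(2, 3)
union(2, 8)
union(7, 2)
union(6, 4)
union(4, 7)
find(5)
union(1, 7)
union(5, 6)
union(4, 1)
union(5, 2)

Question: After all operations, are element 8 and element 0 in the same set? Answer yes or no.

Step 1: union(7, 5) -> merged; set of 7 now {5, 7}
Step 2: union(2, 3) -> merged; set of 2 now {2, 3}
Step 3: union(2, 8) -> merged; set of 2 now {2, 3, 8}
Step 4: union(7, 2) -> merged; set of 7 now {2, 3, 5, 7, 8}
Step 5: union(6, 4) -> merged; set of 6 now {4, 6}
Step 6: union(4, 7) -> merged; set of 4 now {2, 3, 4, 5, 6, 7, 8}
Step 7: find(5) -> no change; set of 5 is {2, 3, 4, 5, 6, 7, 8}
Step 8: union(1, 7) -> merged; set of 1 now {1, 2, 3, 4, 5, 6, 7, 8}
Step 9: union(5, 6) -> already same set; set of 5 now {1, 2, 3, 4, 5, 6, 7, 8}
Step 10: union(4, 1) -> already same set; set of 4 now {1, 2, 3, 4, 5, 6, 7, 8}
Step 11: union(5, 2) -> already same set; set of 5 now {1, 2, 3, 4, 5, 6, 7, 8}
Set of 8: {1, 2, 3, 4, 5, 6, 7, 8}; 0 is not a member.

Answer: no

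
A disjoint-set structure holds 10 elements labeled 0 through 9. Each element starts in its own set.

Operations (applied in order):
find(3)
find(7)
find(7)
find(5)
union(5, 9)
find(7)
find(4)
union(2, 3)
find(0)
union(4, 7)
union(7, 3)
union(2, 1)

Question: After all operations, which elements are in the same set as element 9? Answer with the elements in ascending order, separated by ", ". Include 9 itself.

Answer: 5, 9

Derivation:
Step 1: find(3) -> no change; set of 3 is {3}
Step 2: find(7) -> no change; set of 7 is {7}
Step 3: find(7) -> no change; set of 7 is {7}
Step 4: find(5) -> no change; set of 5 is {5}
Step 5: union(5, 9) -> merged; set of 5 now {5, 9}
Step 6: find(7) -> no change; set of 7 is {7}
Step 7: find(4) -> no change; set of 4 is {4}
Step 8: union(2, 3) -> merged; set of 2 now {2, 3}
Step 9: find(0) -> no change; set of 0 is {0}
Step 10: union(4, 7) -> merged; set of 4 now {4, 7}
Step 11: union(7, 3) -> merged; set of 7 now {2, 3, 4, 7}
Step 12: union(2, 1) -> merged; set of 2 now {1, 2, 3, 4, 7}
Component of 9: {5, 9}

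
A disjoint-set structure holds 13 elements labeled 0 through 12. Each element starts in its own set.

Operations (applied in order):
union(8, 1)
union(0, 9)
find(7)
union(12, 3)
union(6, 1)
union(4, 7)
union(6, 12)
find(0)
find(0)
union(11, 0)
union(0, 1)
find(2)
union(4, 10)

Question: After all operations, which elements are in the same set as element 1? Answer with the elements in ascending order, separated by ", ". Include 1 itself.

Step 1: union(8, 1) -> merged; set of 8 now {1, 8}
Step 2: union(0, 9) -> merged; set of 0 now {0, 9}
Step 3: find(7) -> no change; set of 7 is {7}
Step 4: union(12, 3) -> merged; set of 12 now {3, 12}
Step 5: union(6, 1) -> merged; set of 6 now {1, 6, 8}
Step 6: union(4, 7) -> merged; set of 4 now {4, 7}
Step 7: union(6, 12) -> merged; set of 6 now {1, 3, 6, 8, 12}
Step 8: find(0) -> no change; set of 0 is {0, 9}
Step 9: find(0) -> no change; set of 0 is {0, 9}
Step 10: union(11, 0) -> merged; set of 11 now {0, 9, 11}
Step 11: union(0, 1) -> merged; set of 0 now {0, 1, 3, 6, 8, 9, 11, 12}
Step 12: find(2) -> no change; set of 2 is {2}
Step 13: union(4, 10) -> merged; set of 4 now {4, 7, 10}
Component of 1: {0, 1, 3, 6, 8, 9, 11, 12}

Answer: 0, 1, 3, 6, 8, 9, 11, 12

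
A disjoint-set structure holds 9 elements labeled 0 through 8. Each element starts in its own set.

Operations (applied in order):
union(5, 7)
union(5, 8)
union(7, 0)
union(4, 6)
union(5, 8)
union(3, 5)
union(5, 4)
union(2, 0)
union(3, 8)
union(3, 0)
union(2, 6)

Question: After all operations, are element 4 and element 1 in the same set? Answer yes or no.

Answer: no

Derivation:
Step 1: union(5, 7) -> merged; set of 5 now {5, 7}
Step 2: union(5, 8) -> merged; set of 5 now {5, 7, 8}
Step 3: union(7, 0) -> merged; set of 7 now {0, 5, 7, 8}
Step 4: union(4, 6) -> merged; set of 4 now {4, 6}
Step 5: union(5, 8) -> already same set; set of 5 now {0, 5, 7, 8}
Step 6: union(3, 5) -> merged; set of 3 now {0, 3, 5, 7, 8}
Step 7: union(5, 4) -> merged; set of 5 now {0, 3, 4, 5, 6, 7, 8}
Step 8: union(2, 0) -> merged; set of 2 now {0, 2, 3, 4, 5, 6, 7, 8}
Step 9: union(3, 8) -> already same set; set of 3 now {0, 2, 3, 4, 5, 6, 7, 8}
Step 10: union(3, 0) -> already same set; set of 3 now {0, 2, 3, 4, 5, 6, 7, 8}
Step 11: union(2, 6) -> already same set; set of 2 now {0, 2, 3, 4, 5, 6, 7, 8}
Set of 4: {0, 2, 3, 4, 5, 6, 7, 8}; 1 is not a member.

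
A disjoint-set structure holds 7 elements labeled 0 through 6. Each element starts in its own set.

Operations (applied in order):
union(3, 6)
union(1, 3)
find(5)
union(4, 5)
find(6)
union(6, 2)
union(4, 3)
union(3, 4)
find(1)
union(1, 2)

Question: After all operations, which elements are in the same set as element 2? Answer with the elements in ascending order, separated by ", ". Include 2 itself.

Step 1: union(3, 6) -> merged; set of 3 now {3, 6}
Step 2: union(1, 3) -> merged; set of 1 now {1, 3, 6}
Step 3: find(5) -> no change; set of 5 is {5}
Step 4: union(4, 5) -> merged; set of 4 now {4, 5}
Step 5: find(6) -> no change; set of 6 is {1, 3, 6}
Step 6: union(6, 2) -> merged; set of 6 now {1, 2, 3, 6}
Step 7: union(4, 3) -> merged; set of 4 now {1, 2, 3, 4, 5, 6}
Step 8: union(3, 4) -> already same set; set of 3 now {1, 2, 3, 4, 5, 6}
Step 9: find(1) -> no change; set of 1 is {1, 2, 3, 4, 5, 6}
Step 10: union(1, 2) -> already same set; set of 1 now {1, 2, 3, 4, 5, 6}
Component of 2: {1, 2, 3, 4, 5, 6}

Answer: 1, 2, 3, 4, 5, 6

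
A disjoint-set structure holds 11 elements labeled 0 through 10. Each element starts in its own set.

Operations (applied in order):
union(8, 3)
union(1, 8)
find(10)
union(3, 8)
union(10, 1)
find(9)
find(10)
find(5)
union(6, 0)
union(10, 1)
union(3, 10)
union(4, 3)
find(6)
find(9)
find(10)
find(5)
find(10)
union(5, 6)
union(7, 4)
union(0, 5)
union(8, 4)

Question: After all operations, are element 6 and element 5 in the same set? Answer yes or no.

Answer: yes

Derivation:
Step 1: union(8, 3) -> merged; set of 8 now {3, 8}
Step 2: union(1, 8) -> merged; set of 1 now {1, 3, 8}
Step 3: find(10) -> no change; set of 10 is {10}
Step 4: union(3, 8) -> already same set; set of 3 now {1, 3, 8}
Step 5: union(10, 1) -> merged; set of 10 now {1, 3, 8, 10}
Step 6: find(9) -> no change; set of 9 is {9}
Step 7: find(10) -> no change; set of 10 is {1, 3, 8, 10}
Step 8: find(5) -> no change; set of 5 is {5}
Step 9: union(6, 0) -> merged; set of 6 now {0, 6}
Step 10: union(10, 1) -> already same set; set of 10 now {1, 3, 8, 10}
Step 11: union(3, 10) -> already same set; set of 3 now {1, 3, 8, 10}
Step 12: union(4, 3) -> merged; set of 4 now {1, 3, 4, 8, 10}
Step 13: find(6) -> no change; set of 6 is {0, 6}
Step 14: find(9) -> no change; set of 9 is {9}
Step 15: find(10) -> no change; set of 10 is {1, 3, 4, 8, 10}
Step 16: find(5) -> no change; set of 5 is {5}
Step 17: find(10) -> no change; set of 10 is {1, 3, 4, 8, 10}
Step 18: union(5, 6) -> merged; set of 5 now {0, 5, 6}
Step 19: union(7, 4) -> merged; set of 7 now {1, 3, 4, 7, 8, 10}
Step 20: union(0, 5) -> already same set; set of 0 now {0, 5, 6}
Step 21: union(8, 4) -> already same set; set of 8 now {1, 3, 4, 7, 8, 10}
Set of 6: {0, 5, 6}; 5 is a member.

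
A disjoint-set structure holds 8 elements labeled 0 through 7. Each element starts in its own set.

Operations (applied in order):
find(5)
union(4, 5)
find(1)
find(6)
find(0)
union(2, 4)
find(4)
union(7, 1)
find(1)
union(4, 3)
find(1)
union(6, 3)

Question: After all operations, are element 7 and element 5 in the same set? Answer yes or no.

Answer: no

Derivation:
Step 1: find(5) -> no change; set of 5 is {5}
Step 2: union(4, 5) -> merged; set of 4 now {4, 5}
Step 3: find(1) -> no change; set of 1 is {1}
Step 4: find(6) -> no change; set of 6 is {6}
Step 5: find(0) -> no change; set of 0 is {0}
Step 6: union(2, 4) -> merged; set of 2 now {2, 4, 5}
Step 7: find(4) -> no change; set of 4 is {2, 4, 5}
Step 8: union(7, 1) -> merged; set of 7 now {1, 7}
Step 9: find(1) -> no change; set of 1 is {1, 7}
Step 10: union(4, 3) -> merged; set of 4 now {2, 3, 4, 5}
Step 11: find(1) -> no change; set of 1 is {1, 7}
Step 12: union(6, 3) -> merged; set of 6 now {2, 3, 4, 5, 6}
Set of 7: {1, 7}; 5 is not a member.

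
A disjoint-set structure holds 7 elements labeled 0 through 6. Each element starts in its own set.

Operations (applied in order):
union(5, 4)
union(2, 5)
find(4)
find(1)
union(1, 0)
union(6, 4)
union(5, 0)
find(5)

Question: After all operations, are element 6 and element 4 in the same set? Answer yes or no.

Step 1: union(5, 4) -> merged; set of 5 now {4, 5}
Step 2: union(2, 5) -> merged; set of 2 now {2, 4, 5}
Step 3: find(4) -> no change; set of 4 is {2, 4, 5}
Step 4: find(1) -> no change; set of 1 is {1}
Step 5: union(1, 0) -> merged; set of 1 now {0, 1}
Step 6: union(6, 4) -> merged; set of 6 now {2, 4, 5, 6}
Step 7: union(5, 0) -> merged; set of 5 now {0, 1, 2, 4, 5, 6}
Step 8: find(5) -> no change; set of 5 is {0, 1, 2, 4, 5, 6}
Set of 6: {0, 1, 2, 4, 5, 6}; 4 is a member.

Answer: yes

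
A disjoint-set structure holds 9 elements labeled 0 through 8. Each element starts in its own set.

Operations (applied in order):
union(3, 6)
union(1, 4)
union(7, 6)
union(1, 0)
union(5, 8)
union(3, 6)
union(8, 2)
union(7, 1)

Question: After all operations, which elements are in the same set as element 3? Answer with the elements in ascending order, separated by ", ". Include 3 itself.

Step 1: union(3, 6) -> merged; set of 3 now {3, 6}
Step 2: union(1, 4) -> merged; set of 1 now {1, 4}
Step 3: union(7, 6) -> merged; set of 7 now {3, 6, 7}
Step 4: union(1, 0) -> merged; set of 1 now {0, 1, 4}
Step 5: union(5, 8) -> merged; set of 5 now {5, 8}
Step 6: union(3, 6) -> already same set; set of 3 now {3, 6, 7}
Step 7: union(8, 2) -> merged; set of 8 now {2, 5, 8}
Step 8: union(7, 1) -> merged; set of 7 now {0, 1, 3, 4, 6, 7}
Component of 3: {0, 1, 3, 4, 6, 7}

Answer: 0, 1, 3, 4, 6, 7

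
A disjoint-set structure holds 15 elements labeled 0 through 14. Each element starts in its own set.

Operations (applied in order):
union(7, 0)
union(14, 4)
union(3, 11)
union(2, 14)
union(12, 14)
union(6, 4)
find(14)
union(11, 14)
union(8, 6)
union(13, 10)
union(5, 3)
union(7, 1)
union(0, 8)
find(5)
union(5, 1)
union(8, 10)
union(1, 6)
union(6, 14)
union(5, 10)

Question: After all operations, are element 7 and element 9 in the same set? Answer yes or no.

Answer: no

Derivation:
Step 1: union(7, 0) -> merged; set of 7 now {0, 7}
Step 2: union(14, 4) -> merged; set of 14 now {4, 14}
Step 3: union(3, 11) -> merged; set of 3 now {3, 11}
Step 4: union(2, 14) -> merged; set of 2 now {2, 4, 14}
Step 5: union(12, 14) -> merged; set of 12 now {2, 4, 12, 14}
Step 6: union(6, 4) -> merged; set of 6 now {2, 4, 6, 12, 14}
Step 7: find(14) -> no change; set of 14 is {2, 4, 6, 12, 14}
Step 8: union(11, 14) -> merged; set of 11 now {2, 3, 4, 6, 11, 12, 14}
Step 9: union(8, 6) -> merged; set of 8 now {2, 3, 4, 6, 8, 11, 12, 14}
Step 10: union(13, 10) -> merged; set of 13 now {10, 13}
Step 11: union(5, 3) -> merged; set of 5 now {2, 3, 4, 5, 6, 8, 11, 12, 14}
Step 12: union(7, 1) -> merged; set of 7 now {0, 1, 7}
Step 13: union(0, 8) -> merged; set of 0 now {0, 1, 2, 3, 4, 5, 6, 7, 8, 11, 12, 14}
Step 14: find(5) -> no change; set of 5 is {0, 1, 2, 3, 4, 5, 6, 7, 8, 11, 12, 14}
Step 15: union(5, 1) -> already same set; set of 5 now {0, 1, 2, 3, 4, 5, 6, 7, 8, 11, 12, 14}
Step 16: union(8, 10) -> merged; set of 8 now {0, 1, 2, 3, 4, 5, 6, 7, 8, 10, 11, 12, 13, 14}
Step 17: union(1, 6) -> already same set; set of 1 now {0, 1, 2, 3, 4, 5, 6, 7, 8, 10, 11, 12, 13, 14}
Step 18: union(6, 14) -> already same set; set of 6 now {0, 1, 2, 3, 4, 5, 6, 7, 8, 10, 11, 12, 13, 14}
Step 19: union(5, 10) -> already same set; set of 5 now {0, 1, 2, 3, 4, 5, 6, 7, 8, 10, 11, 12, 13, 14}
Set of 7: {0, 1, 2, 3, 4, 5, 6, 7, 8, 10, 11, 12, 13, 14}; 9 is not a member.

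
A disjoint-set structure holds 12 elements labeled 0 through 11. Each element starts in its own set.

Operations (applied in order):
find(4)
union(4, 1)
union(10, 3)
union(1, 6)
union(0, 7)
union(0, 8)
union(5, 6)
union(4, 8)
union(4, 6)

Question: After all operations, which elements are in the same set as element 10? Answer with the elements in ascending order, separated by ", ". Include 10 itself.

Step 1: find(4) -> no change; set of 4 is {4}
Step 2: union(4, 1) -> merged; set of 4 now {1, 4}
Step 3: union(10, 3) -> merged; set of 10 now {3, 10}
Step 4: union(1, 6) -> merged; set of 1 now {1, 4, 6}
Step 5: union(0, 7) -> merged; set of 0 now {0, 7}
Step 6: union(0, 8) -> merged; set of 0 now {0, 7, 8}
Step 7: union(5, 6) -> merged; set of 5 now {1, 4, 5, 6}
Step 8: union(4, 8) -> merged; set of 4 now {0, 1, 4, 5, 6, 7, 8}
Step 9: union(4, 6) -> already same set; set of 4 now {0, 1, 4, 5, 6, 7, 8}
Component of 10: {3, 10}

Answer: 3, 10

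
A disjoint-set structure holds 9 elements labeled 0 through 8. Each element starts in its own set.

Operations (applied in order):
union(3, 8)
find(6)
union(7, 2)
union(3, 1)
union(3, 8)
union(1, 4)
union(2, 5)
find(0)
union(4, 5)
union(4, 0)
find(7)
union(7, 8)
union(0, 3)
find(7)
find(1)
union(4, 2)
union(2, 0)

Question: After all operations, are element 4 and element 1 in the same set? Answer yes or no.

Answer: yes

Derivation:
Step 1: union(3, 8) -> merged; set of 3 now {3, 8}
Step 2: find(6) -> no change; set of 6 is {6}
Step 3: union(7, 2) -> merged; set of 7 now {2, 7}
Step 4: union(3, 1) -> merged; set of 3 now {1, 3, 8}
Step 5: union(3, 8) -> already same set; set of 3 now {1, 3, 8}
Step 6: union(1, 4) -> merged; set of 1 now {1, 3, 4, 8}
Step 7: union(2, 5) -> merged; set of 2 now {2, 5, 7}
Step 8: find(0) -> no change; set of 0 is {0}
Step 9: union(4, 5) -> merged; set of 4 now {1, 2, 3, 4, 5, 7, 8}
Step 10: union(4, 0) -> merged; set of 4 now {0, 1, 2, 3, 4, 5, 7, 8}
Step 11: find(7) -> no change; set of 7 is {0, 1, 2, 3, 4, 5, 7, 8}
Step 12: union(7, 8) -> already same set; set of 7 now {0, 1, 2, 3, 4, 5, 7, 8}
Step 13: union(0, 3) -> already same set; set of 0 now {0, 1, 2, 3, 4, 5, 7, 8}
Step 14: find(7) -> no change; set of 7 is {0, 1, 2, 3, 4, 5, 7, 8}
Step 15: find(1) -> no change; set of 1 is {0, 1, 2, 3, 4, 5, 7, 8}
Step 16: union(4, 2) -> already same set; set of 4 now {0, 1, 2, 3, 4, 5, 7, 8}
Step 17: union(2, 0) -> already same set; set of 2 now {0, 1, 2, 3, 4, 5, 7, 8}
Set of 4: {0, 1, 2, 3, 4, 5, 7, 8}; 1 is a member.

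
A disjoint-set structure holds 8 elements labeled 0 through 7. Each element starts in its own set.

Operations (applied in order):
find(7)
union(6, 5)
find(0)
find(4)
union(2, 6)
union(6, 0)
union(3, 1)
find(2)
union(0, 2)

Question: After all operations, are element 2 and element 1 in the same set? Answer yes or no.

Answer: no

Derivation:
Step 1: find(7) -> no change; set of 7 is {7}
Step 2: union(6, 5) -> merged; set of 6 now {5, 6}
Step 3: find(0) -> no change; set of 0 is {0}
Step 4: find(4) -> no change; set of 4 is {4}
Step 5: union(2, 6) -> merged; set of 2 now {2, 5, 6}
Step 6: union(6, 0) -> merged; set of 6 now {0, 2, 5, 6}
Step 7: union(3, 1) -> merged; set of 3 now {1, 3}
Step 8: find(2) -> no change; set of 2 is {0, 2, 5, 6}
Step 9: union(0, 2) -> already same set; set of 0 now {0, 2, 5, 6}
Set of 2: {0, 2, 5, 6}; 1 is not a member.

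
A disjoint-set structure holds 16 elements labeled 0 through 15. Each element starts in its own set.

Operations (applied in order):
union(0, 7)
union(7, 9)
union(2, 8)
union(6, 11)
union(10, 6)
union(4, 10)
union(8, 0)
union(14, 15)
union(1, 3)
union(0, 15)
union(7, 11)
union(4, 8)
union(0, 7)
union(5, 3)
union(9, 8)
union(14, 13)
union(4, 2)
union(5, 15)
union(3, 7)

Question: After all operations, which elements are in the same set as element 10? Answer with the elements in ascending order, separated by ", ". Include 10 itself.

Answer: 0, 1, 2, 3, 4, 5, 6, 7, 8, 9, 10, 11, 13, 14, 15

Derivation:
Step 1: union(0, 7) -> merged; set of 0 now {0, 7}
Step 2: union(7, 9) -> merged; set of 7 now {0, 7, 9}
Step 3: union(2, 8) -> merged; set of 2 now {2, 8}
Step 4: union(6, 11) -> merged; set of 6 now {6, 11}
Step 5: union(10, 6) -> merged; set of 10 now {6, 10, 11}
Step 6: union(4, 10) -> merged; set of 4 now {4, 6, 10, 11}
Step 7: union(8, 0) -> merged; set of 8 now {0, 2, 7, 8, 9}
Step 8: union(14, 15) -> merged; set of 14 now {14, 15}
Step 9: union(1, 3) -> merged; set of 1 now {1, 3}
Step 10: union(0, 15) -> merged; set of 0 now {0, 2, 7, 8, 9, 14, 15}
Step 11: union(7, 11) -> merged; set of 7 now {0, 2, 4, 6, 7, 8, 9, 10, 11, 14, 15}
Step 12: union(4, 8) -> already same set; set of 4 now {0, 2, 4, 6, 7, 8, 9, 10, 11, 14, 15}
Step 13: union(0, 7) -> already same set; set of 0 now {0, 2, 4, 6, 7, 8, 9, 10, 11, 14, 15}
Step 14: union(5, 3) -> merged; set of 5 now {1, 3, 5}
Step 15: union(9, 8) -> already same set; set of 9 now {0, 2, 4, 6, 7, 8, 9, 10, 11, 14, 15}
Step 16: union(14, 13) -> merged; set of 14 now {0, 2, 4, 6, 7, 8, 9, 10, 11, 13, 14, 15}
Step 17: union(4, 2) -> already same set; set of 4 now {0, 2, 4, 6, 7, 8, 9, 10, 11, 13, 14, 15}
Step 18: union(5, 15) -> merged; set of 5 now {0, 1, 2, 3, 4, 5, 6, 7, 8, 9, 10, 11, 13, 14, 15}
Step 19: union(3, 7) -> already same set; set of 3 now {0, 1, 2, 3, 4, 5, 6, 7, 8, 9, 10, 11, 13, 14, 15}
Component of 10: {0, 1, 2, 3, 4, 5, 6, 7, 8, 9, 10, 11, 13, 14, 15}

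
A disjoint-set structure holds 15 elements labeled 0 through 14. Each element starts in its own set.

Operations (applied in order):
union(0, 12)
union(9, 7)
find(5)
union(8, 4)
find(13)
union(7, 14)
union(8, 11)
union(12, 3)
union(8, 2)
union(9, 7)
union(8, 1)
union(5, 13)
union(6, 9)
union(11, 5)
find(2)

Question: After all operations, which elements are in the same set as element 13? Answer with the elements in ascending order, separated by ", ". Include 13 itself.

Answer: 1, 2, 4, 5, 8, 11, 13

Derivation:
Step 1: union(0, 12) -> merged; set of 0 now {0, 12}
Step 2: union(9, 7) -> merged; set of 9 now {7, 9}
Step 3: find(5) -> no change; set of 5 is {5}
Step 4: union(8, 4) -> merged; set of 8 now {4, 8}
Step 5: find(13) -> no change; set of 13 is {13}
Step 6: union(7, 14) -> merged; set of 7 now {7, 9, 14}
Step 7: union(8, 11) -> merged; set of 8 now {4, 8, 11}
Step 8: union(12, 3) -> merged; set of 12 now {0, 3, 12}
Step 9: union(8, 2) -> merged; set of 8 now {2, 4, 8, 11}
Step 10: union(9, 7) -> already same set; set of 9 now {7, 9, 14}
Step 11: union(8, 1) -> merged; set of 8 now {1, 2, 4, 8, 11}
Step 12: union(5, 13) -> merged; set of 5 now {5, 13}
Step 13: union(6, 9) -> merged; set of 6 now {6, 7, 9, 14}
Step 14: union(11, 5) -> merged; set of 11 now {1, 2, 4, 5, 8, 11, 13}
Step 15: find(2) -> no change; set of 2 is {1, 2, 4, 5, 8, 11, 13}
Component of 13: {1, 2, 4, 5, 8, 11, 13}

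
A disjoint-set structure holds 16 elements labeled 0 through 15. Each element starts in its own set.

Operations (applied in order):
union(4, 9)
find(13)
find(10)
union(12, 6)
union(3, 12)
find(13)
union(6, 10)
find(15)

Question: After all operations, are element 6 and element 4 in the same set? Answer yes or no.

Answer: no

Derivation:
Step 1: union(4, 9) -> merged; set of 4 now {4, 9}
Step 2: find(13) -> no change; set of 13 is {13}
Step 3: find(10) -> no change; set of 10 is {10}
Step 4: union(12, 6) -> merged; set of 12 now {6, 12}
Step 5: union(3, 12) -> merged; set of 3 now {3, 6, 12}
Step 6: find(13) -> no change; set of 13 is {13}
Step 7: union(6, 10) -> merged; set of 6 now {3, 6, 10, 12}
Step 8: find(15) -> no change; set of 15 is {15}
Set of 6: {3, 6, 10, 12}; 4 is not a member.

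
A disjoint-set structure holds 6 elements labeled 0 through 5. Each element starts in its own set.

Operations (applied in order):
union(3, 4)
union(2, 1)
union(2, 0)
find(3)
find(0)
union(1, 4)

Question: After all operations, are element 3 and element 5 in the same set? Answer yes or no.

Step 1: union(3, 4) -> merged; set of 3 now {3, 4}
Step 2: union(2, 1) -> merged; set of 2 now {1, 2}
Step 3: union(2, 0) -> merged; set of 2 now {0, 1, 2}
Step 4: find(3) -> no change; set of 3 is {3, 4}
Step 5: find(0) -> no change; set of 0 is {0, 1, 2}
Step 6: union(1, 4) -> merged; set of 1 now {0, 1, 2, 3, 4}
Set of 3: {0, 1, 2, 3, 4}; 5 is not a member.

Answer: no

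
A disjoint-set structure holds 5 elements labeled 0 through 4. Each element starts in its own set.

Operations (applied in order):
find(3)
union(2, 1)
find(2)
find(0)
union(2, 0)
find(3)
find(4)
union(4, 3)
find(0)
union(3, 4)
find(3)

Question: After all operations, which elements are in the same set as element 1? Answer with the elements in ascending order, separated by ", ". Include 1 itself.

Answer: 0, 1, 2

Derivation:
Step 1: find(3) -> no change; set of 3 is {3}
Step 2: union(2, 1) -> merged; set of 2 now {1, 2}
Step 3: find(2) -> no change; set of 2 is {1, 2}
Step 4: find(0) -> no change; set of 0 is {0}
Step 5: union(2, 0) -> merged; set of 2 now {0, 1, 2}
Step 6: find(3) -> no change; set of 3 is {3}
Step 7: find(4) -> no change; set of 4 is {4}
Step 8: union(4, 3) -> merged; set of 4 now {3, 4}
Step 9: find(0) -> no change; set of 0 is {0, 1, 2}
Step 10: union(3, 4) -> already same set; set of 3 now {3, 4}
Step 11: find(3) -> no change; set of 3 is {3, 4}
Component of 1: {0, 1, 2}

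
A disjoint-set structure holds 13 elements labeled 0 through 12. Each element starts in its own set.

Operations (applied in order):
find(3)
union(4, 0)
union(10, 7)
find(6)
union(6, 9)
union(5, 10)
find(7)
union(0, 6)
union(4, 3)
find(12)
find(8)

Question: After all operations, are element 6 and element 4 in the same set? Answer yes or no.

Step 1: find(3) -> no change; set of 3 is {3}
Step 2: union(4, 0) -> merged; set of 4 now {0, 4}
Step 3: union(10, 7) -> merged; set of 10 now {7, 10}
Step 4: find(6) -> no change; set of 6 is {6}
Step 5: union(6, 9) -> merged; set of 6 now {6, 9}
Step 6: union(5, 10) -> merged; set of 5 now {5, 7, 10}
Step 7: find(7) -> no change; set of 7 is {5, 7, 10}
Step 8: union(0, 6) -> merged; set of 0 now {0, 4, 6, 9}
Step 9: union(4, 3) -> merged; set of 4 now {0, 3, 4, 6, 9}
Step 10: find(12) -> no change; set of 12 is {12}
Step 11: find(8) -> no change; set of 8 is {8}
Set of 6: {0, 3, 4, 6, 9}; 4 is a member.

Answer: yes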